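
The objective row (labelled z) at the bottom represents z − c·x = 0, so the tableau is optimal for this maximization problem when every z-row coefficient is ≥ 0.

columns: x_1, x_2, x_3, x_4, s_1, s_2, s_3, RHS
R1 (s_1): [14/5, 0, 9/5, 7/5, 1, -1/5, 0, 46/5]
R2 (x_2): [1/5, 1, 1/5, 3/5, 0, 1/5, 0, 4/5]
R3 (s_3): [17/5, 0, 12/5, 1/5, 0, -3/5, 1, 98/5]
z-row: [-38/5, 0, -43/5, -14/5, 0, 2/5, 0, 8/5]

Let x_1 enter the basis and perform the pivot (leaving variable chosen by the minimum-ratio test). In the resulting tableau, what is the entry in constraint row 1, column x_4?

1/2

Ratio test on column x_1 — row 1: (46/5)/(14/5) = 23/7; row 2: (4/5)/(1/5) = 4; row 3: (98/5)/(17/5) = 98/17. Minimum is 23/7 at row 1 (s_1 leaves); pivot element 14/5.
Divide row 1 by 14/5; eliminate column x_1 from the other rows.
In the new row 1, the x_4 entry is the old entry divided by the pivot: (7/5)/(14/5) = 1/2.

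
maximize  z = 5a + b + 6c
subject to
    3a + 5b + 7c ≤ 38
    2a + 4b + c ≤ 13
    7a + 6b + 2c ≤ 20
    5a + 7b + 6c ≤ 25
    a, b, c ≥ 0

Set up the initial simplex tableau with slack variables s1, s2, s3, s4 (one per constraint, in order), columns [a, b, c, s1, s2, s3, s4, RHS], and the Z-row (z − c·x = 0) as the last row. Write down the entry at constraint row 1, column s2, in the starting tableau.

0

Slack s2 belongs to constraint 2; its column is the unit vector e_2, so the entry in row 1 is 0.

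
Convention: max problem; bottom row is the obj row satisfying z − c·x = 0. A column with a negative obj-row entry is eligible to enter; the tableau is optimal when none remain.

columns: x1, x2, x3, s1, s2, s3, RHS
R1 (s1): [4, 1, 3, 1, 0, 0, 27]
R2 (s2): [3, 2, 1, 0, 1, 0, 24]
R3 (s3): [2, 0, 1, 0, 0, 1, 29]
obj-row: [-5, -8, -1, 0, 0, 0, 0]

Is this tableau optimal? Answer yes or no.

The obj-row has a negative entry -8 in column x2, so it is not optimal.

no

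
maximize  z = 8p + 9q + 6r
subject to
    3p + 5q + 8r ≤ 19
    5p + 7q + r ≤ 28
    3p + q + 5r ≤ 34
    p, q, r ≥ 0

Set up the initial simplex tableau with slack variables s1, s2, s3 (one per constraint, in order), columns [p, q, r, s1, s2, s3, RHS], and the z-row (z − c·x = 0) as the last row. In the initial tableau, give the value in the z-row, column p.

-8

The z-row carries the negated objective coefficients: the p entry is -8.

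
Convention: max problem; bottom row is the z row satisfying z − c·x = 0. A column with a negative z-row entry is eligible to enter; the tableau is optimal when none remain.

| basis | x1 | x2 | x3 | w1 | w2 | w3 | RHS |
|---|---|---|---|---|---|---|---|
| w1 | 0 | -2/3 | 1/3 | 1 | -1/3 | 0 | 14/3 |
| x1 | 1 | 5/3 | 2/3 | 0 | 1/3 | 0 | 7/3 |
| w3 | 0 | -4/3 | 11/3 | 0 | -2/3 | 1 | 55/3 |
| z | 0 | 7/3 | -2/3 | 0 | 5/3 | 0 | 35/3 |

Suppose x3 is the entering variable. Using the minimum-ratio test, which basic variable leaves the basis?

Column x3 entries and ratios — w1: (14/3)/(1/3) = 14; x1: (7/3)/(2/3) = 7/2; w3: (55/3)/(11/3) = 5.
Smallest ratio is 7/2 in the row of x1, so x1 leaves.

x1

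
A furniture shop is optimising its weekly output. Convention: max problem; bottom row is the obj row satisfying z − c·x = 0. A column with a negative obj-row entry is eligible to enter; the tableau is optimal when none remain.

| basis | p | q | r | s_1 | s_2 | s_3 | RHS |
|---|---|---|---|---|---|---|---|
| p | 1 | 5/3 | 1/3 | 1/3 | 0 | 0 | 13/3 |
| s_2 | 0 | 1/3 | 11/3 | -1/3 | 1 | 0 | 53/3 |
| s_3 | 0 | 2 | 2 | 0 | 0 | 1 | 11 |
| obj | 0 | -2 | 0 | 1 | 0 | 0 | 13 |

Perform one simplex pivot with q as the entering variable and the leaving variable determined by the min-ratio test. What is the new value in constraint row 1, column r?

Ratio test on column q — row 1: (13/3)/(5/3) = 13/5; row 2: (53/3)/(1/3) = 53; row 3: 11/2 = 11/2. Minimum is 13/5 at row 1 (p leaves); pivot element 5/3.
Divide row 1 by 5/3; eliminate column q from the other rows.
In the new row 1, the r entry is the old entry divided by the pivot: (1/3)/(5/3) = 1/5.

1/5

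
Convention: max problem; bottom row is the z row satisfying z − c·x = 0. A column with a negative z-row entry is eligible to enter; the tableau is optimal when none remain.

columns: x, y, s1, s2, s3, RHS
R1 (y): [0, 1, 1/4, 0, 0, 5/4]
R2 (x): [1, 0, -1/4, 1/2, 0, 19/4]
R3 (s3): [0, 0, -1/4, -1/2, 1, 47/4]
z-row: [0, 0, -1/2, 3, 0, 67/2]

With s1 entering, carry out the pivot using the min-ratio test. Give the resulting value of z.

36

Ratio test on column s1 — row 1: (5/4)/(1/4) = 5; row 2: entry -1/4 ≤ 0; row 3: entry -1/4 ≤ 0. Minimum is 5 at row 1 (y leaves); pivot element 1/4.
Pivot on row 1; the z-row RHS becomes 67/2 − (-1/2)·5 = 36.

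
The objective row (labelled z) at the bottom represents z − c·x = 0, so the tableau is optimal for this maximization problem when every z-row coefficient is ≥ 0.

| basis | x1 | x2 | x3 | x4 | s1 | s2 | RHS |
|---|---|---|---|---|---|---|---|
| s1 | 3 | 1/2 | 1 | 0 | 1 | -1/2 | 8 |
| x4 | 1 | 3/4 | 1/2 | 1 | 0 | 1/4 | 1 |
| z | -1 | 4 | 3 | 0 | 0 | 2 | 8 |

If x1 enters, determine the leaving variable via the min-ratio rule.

x4

Column x1 entries and ratios — s1: 8/3 = 8/3; x4: 1/1 = 1.
Smallest ratio is 1 in the row of x4, so x4 leaves.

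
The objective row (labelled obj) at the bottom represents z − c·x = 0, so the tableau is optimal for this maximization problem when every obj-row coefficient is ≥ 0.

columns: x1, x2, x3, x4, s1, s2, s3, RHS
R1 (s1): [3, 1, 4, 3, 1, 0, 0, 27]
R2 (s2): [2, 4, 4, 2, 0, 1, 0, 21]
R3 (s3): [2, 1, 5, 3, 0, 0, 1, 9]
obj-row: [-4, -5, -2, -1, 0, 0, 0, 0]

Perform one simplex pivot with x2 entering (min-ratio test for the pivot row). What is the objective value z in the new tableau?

Ratio test on column x2 — row 1: 27/1 = 27; row 2: 21/4 = 21/4; row 3: 9/1 = 9. Minimum is 21/4 at row 2 (s2 leaves); pivot element 4.
Pivot on row 2; the obj-row RHS becomes 0 − (-5)·(21/4) = 105/4.

105/4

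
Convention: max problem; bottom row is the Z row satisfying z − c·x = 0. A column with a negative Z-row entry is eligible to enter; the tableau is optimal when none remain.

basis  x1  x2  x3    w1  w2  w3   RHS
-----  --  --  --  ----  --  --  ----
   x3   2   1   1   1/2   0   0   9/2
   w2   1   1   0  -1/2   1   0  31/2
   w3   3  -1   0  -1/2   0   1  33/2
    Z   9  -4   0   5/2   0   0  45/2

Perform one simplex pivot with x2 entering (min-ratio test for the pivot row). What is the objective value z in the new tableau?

81/2

Ratio test on column x2 — row 1: (9/2)/1 = 9/2; row 2: (31/2)/1 = 31/2; row 3: entry -1 ≤ 0. Minimum is 9/2 at row 1 (x3 leaves); pivot element 1.
Pivot on row 1; the Z-row RHS becomes 45/2 − (-4)·(9/2) = 81/2.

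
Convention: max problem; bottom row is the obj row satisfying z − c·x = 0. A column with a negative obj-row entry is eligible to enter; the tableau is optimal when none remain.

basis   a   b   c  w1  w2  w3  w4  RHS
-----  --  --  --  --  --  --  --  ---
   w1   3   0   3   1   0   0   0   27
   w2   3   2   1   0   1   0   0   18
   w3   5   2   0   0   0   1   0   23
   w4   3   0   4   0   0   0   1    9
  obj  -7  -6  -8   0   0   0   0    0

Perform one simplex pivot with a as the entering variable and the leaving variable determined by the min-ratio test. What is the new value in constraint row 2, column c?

Ratio test on column a — row 1: 27/3 = 9; row 2: 18/3 = 6; row 3: 23/5 = 23/5; row 4: 9/3 = 3. Minimum is 3 at row 4 (w4 leaves); pivot element 3.
Divide row 4 by 3; eliminate column a from the other rows.
Row 2 update in column c: 1 − 3·(4/3) = -3.

-3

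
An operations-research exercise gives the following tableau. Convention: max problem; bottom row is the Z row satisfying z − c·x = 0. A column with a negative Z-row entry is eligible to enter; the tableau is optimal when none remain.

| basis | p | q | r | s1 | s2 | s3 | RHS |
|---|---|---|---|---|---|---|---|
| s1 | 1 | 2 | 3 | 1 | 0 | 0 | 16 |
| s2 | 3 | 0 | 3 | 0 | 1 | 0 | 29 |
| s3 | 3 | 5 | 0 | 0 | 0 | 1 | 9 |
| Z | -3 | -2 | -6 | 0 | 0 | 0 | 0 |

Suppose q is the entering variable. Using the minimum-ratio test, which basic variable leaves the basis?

s3

Column q entries and ratios — s1: 16/2 = 8; s2: 0 ≤ 0, skip; s3: 9/5 = 9/5.
Smallest ratio is 9/5 in the row of s3, so s3 leaves.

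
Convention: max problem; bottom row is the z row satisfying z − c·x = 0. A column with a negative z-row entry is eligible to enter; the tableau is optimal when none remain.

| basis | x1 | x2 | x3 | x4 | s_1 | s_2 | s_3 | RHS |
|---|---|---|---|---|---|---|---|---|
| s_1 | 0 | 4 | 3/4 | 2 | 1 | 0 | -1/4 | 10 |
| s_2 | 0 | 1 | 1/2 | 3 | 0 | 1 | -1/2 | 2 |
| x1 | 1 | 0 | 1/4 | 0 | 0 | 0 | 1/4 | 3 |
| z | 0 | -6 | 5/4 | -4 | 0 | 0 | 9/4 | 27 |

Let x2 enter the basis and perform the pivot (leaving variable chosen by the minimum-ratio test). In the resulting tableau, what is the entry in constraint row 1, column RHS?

2

Ratio test on column x2 — row 1: 10/4 = 5/2; row 2: 2/1 = 2; row 3: entry 0 ≤ 0. Minimum is 2 at row 2 (s_2 leaves); pivot element 1.
Divide row 2 by 1; eliminate column x2 from the other rows.
Row 1 update in column RHS: 10 − 4·2 = 2.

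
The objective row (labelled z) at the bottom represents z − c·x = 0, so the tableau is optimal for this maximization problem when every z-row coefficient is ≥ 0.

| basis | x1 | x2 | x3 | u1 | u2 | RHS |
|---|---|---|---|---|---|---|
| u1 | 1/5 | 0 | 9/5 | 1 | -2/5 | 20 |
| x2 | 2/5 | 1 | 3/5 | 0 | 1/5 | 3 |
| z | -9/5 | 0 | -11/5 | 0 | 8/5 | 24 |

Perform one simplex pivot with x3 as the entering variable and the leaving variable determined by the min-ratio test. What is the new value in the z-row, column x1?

Ratio test on column x3 — row 1: 20/(9/5) = 100/9; row 2: 3/(3/5) = 5. Minimum is 5 at row 2 (x2 leaves); pivot element 3/5.
Divide row 2 by 3/5; eliminate column x3 from the other rows.
z-row update in column x1: -9/5 − (-11/5)·(2/3) = -1/3.

-1/3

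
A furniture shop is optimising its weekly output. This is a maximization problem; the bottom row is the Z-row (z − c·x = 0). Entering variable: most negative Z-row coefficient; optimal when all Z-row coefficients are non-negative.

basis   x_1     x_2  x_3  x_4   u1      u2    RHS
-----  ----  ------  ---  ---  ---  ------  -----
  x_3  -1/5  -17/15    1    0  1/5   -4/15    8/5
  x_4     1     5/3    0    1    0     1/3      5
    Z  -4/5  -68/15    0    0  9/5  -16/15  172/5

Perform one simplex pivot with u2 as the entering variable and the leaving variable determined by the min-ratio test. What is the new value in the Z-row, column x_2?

Ratio test on column u2 — row 1: entry -4/15 ≤ 0; row 2: 5/(1/3) = 15. Minimum is 15 at row 2 (x_4 leaves); pivot element 1/3.
Divide row 2 by 1/3; eliminate column u2 from the other rows.
Z-row update in column x_2: -68/15 − (-16/15)·5 = 4/5.

4/5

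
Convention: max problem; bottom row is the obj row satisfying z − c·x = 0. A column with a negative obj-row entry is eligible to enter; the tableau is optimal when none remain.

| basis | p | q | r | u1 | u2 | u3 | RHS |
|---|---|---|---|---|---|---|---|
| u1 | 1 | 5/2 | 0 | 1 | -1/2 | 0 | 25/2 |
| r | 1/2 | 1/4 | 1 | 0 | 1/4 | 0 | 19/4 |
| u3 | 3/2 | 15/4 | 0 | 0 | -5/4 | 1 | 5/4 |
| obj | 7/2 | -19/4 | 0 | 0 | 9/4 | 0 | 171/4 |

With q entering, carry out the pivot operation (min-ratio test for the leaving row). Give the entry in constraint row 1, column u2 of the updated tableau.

Ratio test on column q — row 1: (25/2)/(5/2) = 5; row 2: (19/4)/(1/4) = 19; row 3: (5/4)/(15/4) = 1/3. Minimum is 1/3 at row 3 (u3 leaves); pivot element 15/4.
Divide row 3 by 15/4; eliminate column q from the other rows.
Row 1 update in column u2: -1/2 − (5/2)·(-1/3) = 1/3.

1/3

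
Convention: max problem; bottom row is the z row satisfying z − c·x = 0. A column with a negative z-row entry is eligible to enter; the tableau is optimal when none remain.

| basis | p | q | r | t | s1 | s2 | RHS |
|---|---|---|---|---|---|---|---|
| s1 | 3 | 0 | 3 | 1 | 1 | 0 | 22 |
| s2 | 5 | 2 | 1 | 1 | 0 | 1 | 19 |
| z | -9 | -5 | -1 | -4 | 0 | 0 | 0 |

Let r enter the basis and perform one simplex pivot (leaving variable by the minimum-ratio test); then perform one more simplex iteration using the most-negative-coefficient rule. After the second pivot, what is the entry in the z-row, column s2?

Ratio test on column r — row 1: 22/3 = 22/3; row 2: 19/1 = 19. Minimum is 22/3 at row 1 (s1 leaves); pivot element 3.
Divide row 1 by 3; eliminate column r from the other rows.
Second iteration: most negative z-row entry is -8 in column p, so p enters.
Ratio test on column p — row 1: (22/3)/1 = 22/3; row 2: (35/3)/4 = 35/12. Minimum is 35/12 at row 2 (s2 leaves); pivot element 4.
Divide row 2 by 4; eliminate column p from the other rows.
After both pivots, the entry at the z-row, column s2 is 2.

2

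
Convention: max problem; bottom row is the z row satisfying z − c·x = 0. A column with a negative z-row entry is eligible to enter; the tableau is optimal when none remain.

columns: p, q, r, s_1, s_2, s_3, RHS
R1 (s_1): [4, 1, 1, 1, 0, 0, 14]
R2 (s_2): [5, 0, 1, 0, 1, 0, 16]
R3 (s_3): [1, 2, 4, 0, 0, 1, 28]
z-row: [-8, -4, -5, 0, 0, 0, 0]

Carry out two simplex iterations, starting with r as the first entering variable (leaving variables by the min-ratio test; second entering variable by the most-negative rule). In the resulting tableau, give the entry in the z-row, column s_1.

9/5

Ratio test on column r — row 1: 14/1 = 14; row 2: 16/1 = 16; row 3: 28/4 = 7. Minimum is 7 at row 3 (s_3 leaves); pivot element 4.
Divide row 3 by 4; eliminate column r from the other rows.
Second iteration: most negative z-row entry is -27/4 in column p, so p enters.
Ratio test on column p — row 1: 7/(15/4) = 28/15; row 2: 9/(19/4) = 36/19; row 3: 7/(1/4) = 28. Minimum is 28/15 at row 1 (s_1 leaves); pivot element 15/4.
Divide row 1 by 15/4; eliminate column p from the other rows.
After both pivots, the entry at the z-row, column s_1 is 9/5.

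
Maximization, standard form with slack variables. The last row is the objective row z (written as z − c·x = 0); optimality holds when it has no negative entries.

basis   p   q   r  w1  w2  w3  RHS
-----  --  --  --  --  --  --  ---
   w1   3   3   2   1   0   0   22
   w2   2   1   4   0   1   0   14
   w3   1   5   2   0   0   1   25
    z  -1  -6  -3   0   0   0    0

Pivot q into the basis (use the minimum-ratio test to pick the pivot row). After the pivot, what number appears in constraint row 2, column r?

Ratio test on column q — row 1: 22/3 = 22/3; row 2: 14/1 = 14; row 3: 25/5 = 5. Minimum is 5 at row 3 (w3 leaves); pivot element 5.
Divide row 3 by 5; eliminate column q from the other rows.
Row 2 update in column r: 4 − 1·(2/5) = 18/5.

18/5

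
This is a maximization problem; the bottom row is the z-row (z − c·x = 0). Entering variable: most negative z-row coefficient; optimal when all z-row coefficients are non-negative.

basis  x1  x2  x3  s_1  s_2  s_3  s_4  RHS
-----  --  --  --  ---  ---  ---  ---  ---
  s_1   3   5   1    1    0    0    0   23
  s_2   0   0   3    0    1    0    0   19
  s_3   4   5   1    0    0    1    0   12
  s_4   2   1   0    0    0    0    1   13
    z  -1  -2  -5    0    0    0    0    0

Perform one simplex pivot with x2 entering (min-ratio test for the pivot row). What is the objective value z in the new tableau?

24/5

Ratio test on column x2 — row 1: 23/5 = 23/5; row 2: entry 0 ≤ 0; row 3: 12/5 = 12/5; row 4: 13/1 = 13. Minimum is 12/5 at row 3 (s_3 leaves); pivot element 5.
Pivot on row 3; the z-row RHS becomes 0 − (-2)·(12/5) = 24/5.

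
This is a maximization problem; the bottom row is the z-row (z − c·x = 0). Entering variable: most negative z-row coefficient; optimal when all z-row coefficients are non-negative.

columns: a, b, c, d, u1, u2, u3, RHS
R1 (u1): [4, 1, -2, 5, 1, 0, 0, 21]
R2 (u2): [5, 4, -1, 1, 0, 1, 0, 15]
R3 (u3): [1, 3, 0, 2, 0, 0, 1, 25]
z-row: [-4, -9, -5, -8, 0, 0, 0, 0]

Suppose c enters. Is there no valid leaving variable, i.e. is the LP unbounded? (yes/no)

yes

Every constraint-row entry in column c is ≤ 0, so increasing c is unbounded.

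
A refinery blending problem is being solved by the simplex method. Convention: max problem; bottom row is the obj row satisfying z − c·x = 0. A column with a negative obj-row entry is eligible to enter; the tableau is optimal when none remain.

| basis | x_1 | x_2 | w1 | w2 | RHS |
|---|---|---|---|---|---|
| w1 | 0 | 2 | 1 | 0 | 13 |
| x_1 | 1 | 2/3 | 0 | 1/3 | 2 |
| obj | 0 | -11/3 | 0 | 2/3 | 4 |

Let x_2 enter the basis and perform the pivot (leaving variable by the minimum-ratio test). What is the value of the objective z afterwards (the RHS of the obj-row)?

Ratio test on column x_2 — row 1: 13/2 = 13/2; row 2: 2/(2/3) = 3. Minimum is 3 at row 2 (x_1 leaves); pivot element 2/3.
Pivot on row 2; the obj-row RHS becomes 4 − (-11/3)·3 = 15.

15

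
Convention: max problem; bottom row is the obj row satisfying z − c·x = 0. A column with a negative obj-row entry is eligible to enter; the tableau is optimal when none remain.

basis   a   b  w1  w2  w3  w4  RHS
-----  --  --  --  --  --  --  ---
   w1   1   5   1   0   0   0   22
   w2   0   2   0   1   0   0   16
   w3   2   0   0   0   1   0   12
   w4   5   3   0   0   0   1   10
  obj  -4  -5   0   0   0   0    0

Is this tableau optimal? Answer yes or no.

The obj-row has a negative entry -5 in column b, so it is not optimal.

no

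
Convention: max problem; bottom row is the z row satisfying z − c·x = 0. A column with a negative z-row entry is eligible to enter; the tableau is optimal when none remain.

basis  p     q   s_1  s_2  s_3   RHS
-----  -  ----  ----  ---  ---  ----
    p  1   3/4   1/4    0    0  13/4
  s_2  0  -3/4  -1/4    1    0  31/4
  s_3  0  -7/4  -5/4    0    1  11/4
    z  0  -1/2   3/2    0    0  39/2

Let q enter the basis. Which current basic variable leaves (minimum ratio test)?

p

Column q entries and ratios — p: (13/4)/(3/4) = 13/3; s_2: -3/4 ≤ 0, skip; s_3: -7/4 ≤ 0, skip.
Smallest ratio is 13/3 in the row of p, so p leaves.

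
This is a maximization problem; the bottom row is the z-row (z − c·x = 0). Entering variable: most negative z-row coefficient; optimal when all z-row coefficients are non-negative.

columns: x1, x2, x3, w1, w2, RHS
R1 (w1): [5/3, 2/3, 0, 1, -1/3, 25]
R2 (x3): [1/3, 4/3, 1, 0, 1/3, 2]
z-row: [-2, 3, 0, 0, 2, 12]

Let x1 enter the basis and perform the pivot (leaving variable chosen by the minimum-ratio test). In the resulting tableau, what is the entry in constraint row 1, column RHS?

Ratio test on column x1 — row 1: 25/(5/3) = 15; row 2: 2/(1/3) = 6. Minimum is 6 at row 2 (x3 leaves); pivot element 1/3.
Divide row 2 by 1/3; eliminate column x1 from the other rows.
Row 1 update in column RHS: 25 − (5/3)·6 = 15.

15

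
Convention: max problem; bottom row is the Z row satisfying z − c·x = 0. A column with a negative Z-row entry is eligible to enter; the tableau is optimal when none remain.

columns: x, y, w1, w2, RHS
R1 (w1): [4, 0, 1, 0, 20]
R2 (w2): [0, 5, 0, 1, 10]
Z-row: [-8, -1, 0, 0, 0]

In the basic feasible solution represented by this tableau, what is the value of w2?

10

w2 is basic (row 2); its value is the RHS of that row, 10.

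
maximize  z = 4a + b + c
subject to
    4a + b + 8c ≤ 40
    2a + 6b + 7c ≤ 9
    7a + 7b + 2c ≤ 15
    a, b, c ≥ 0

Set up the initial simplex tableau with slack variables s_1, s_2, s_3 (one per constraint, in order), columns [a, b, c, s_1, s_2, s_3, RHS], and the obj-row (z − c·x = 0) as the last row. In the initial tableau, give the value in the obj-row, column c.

-1

The obj-row carries the negated objective coefficients: the c entry is -1.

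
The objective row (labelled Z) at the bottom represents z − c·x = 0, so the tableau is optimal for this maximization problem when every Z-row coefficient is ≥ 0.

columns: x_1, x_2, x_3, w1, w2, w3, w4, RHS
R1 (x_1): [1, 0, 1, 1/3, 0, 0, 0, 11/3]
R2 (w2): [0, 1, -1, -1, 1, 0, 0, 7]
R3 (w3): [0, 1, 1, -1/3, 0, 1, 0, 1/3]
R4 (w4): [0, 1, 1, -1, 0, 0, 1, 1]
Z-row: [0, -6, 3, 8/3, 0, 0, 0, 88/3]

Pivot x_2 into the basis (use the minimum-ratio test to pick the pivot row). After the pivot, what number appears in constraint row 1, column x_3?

1

Ratio test on column x_2 — row 1: entry 0 ≤ 0; row 2: 7/1 = 7; row 3: (1/3)/1 = 1/3; row 4: 1/1 = 1. Minimum is 1/3 at row 3 (w3 leaves); pivot element 1.
Divide row 3 by 1; eliminate column x_2 from the other rows.
Row 1 update in column x_3: 1 − 0·1 = 1.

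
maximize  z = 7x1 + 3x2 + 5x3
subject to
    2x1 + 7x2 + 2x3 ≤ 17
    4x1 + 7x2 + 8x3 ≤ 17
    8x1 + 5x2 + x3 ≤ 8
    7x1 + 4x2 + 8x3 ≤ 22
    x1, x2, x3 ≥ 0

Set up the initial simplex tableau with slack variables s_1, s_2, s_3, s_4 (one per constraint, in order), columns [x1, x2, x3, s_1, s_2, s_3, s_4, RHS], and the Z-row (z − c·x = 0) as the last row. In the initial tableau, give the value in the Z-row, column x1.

The Z-row carries the negated objective coefficients: the x1 entry is -7.

-7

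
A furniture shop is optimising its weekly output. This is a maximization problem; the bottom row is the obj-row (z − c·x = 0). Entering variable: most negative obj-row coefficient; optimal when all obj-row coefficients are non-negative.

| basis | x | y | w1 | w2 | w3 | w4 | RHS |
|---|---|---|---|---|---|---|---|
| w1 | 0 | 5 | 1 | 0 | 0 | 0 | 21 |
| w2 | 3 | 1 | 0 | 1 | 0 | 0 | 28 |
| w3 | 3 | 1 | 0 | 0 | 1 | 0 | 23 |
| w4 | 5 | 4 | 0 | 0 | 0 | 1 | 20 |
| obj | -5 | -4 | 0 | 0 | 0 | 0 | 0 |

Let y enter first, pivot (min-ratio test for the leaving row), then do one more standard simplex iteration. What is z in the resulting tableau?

Ratio test on column y — row 1: 21/5 = 21/5; row 2: 28/1 = 28; row 3: 23/1 = 23; row 4: 20/4 = 5. Minimum is 21/5 at row 1 (w1 leaves); pivot element 5.
Pivot on row 1; the obj-row RHS becomes 0 − (-4)·(21/5) = 84/5.
Next entering variable (most negative obj-row entry -5): x.
Ratio test on column x — row 1: entry 0 ≤ 0; row 2: (119/5)/3 = 119/15; row 3: (94/5)/3 = 94/15; row 4: (16/5)/5 = 16/25. Minimum is 16/25 at row 4 (w4 leaves); pivot element 5.
After the second pivot the obj-row RHS is 84/5 − (-5)·(16/25) = 20.

20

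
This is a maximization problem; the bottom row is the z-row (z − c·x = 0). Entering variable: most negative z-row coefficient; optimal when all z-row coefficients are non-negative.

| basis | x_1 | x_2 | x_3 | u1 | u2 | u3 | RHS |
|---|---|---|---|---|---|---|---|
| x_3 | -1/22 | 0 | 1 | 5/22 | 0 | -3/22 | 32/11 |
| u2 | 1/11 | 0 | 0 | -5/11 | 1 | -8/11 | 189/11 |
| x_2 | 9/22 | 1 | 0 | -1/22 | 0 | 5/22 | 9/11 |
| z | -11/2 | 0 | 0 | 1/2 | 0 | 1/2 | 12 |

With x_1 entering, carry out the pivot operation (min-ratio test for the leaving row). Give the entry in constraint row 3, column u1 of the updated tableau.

-1/9

Ratio test on column x_1 — row 1: entry -1/22 ≤ 0; row 2: (189/11)/(1/11) = 189; row 3: (9/11)/(9/22) = 2. Minimum is 2 at row 3 (x_2 leaves); pivot element 9/22.
Divide row 3 by 9/22; eliminate column x_1 from the other rows.
In the new row 3, the u1 entry is the old entry divided by the pivot: (-1/22)/(9/22) = -1/9.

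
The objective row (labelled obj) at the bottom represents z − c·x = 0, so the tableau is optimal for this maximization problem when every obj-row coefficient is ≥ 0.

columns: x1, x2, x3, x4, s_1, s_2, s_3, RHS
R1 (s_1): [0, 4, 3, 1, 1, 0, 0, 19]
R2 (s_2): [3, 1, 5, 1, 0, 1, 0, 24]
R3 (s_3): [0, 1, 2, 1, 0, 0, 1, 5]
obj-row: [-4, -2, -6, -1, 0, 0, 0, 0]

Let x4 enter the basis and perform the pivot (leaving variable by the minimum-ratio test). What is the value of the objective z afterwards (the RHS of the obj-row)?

Ratio test on column x4 — row 1: 19/1 = 19; row 2: 24/1 = 24; row 3: 5/1 = 5. Minimum is 5 at row 3 (s_3 leaves); pivot element 1.
Pivot on row 3; the obj-row RHS becomes 0 − (-1)·5 = 5.

5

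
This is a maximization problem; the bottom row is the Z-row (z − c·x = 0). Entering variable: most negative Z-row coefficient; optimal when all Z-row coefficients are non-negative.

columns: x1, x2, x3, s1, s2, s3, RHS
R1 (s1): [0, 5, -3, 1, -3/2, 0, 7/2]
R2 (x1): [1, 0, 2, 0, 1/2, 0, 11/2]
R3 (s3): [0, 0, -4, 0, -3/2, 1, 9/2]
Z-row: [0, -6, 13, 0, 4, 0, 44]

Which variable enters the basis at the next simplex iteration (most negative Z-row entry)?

x2

Negative Z-row entries: x2: -6.
The most negative is -6 in column x2, so x2 enters.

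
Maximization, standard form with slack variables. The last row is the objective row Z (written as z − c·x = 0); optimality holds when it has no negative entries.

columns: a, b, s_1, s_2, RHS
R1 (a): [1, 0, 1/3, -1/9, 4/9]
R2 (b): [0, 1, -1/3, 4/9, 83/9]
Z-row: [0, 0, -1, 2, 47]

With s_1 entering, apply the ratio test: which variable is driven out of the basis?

a

Column s_1 entries and ratios — a: (4/9)/(1/3) = 4/3; b: -1/3 ≤ 0, skip.
Smallest ratio is 4/3 in the row of a, so a leaves.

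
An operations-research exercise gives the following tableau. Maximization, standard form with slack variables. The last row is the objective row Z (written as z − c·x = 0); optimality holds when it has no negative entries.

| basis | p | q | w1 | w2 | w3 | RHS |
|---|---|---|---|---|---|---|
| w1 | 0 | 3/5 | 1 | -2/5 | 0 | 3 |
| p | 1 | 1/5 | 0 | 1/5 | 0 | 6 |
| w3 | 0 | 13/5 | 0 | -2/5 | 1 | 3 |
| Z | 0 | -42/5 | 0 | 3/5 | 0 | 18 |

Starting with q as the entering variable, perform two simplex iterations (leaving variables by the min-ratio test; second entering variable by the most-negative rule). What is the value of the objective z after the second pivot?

Ratio test on column q — row 1: 3/(3/5) = 5; row 2: 6/(1/5) = 30; row 3: 3/(13/5) = 15/13. Minimum is 15/13 at row 3 (w3 leaves); pivot element 13/5.
Pivot on row 3; the Z-row RHS becomes 18 − (-42/5)·(15/13) = 360/13.
Next entering variable (most negative Z-row entry -9/13): w2.
Ratio test on column w2 — row 1: entry -4/13 ≤ 0; row 2: (75/13)/(3/13) = 25; row 3: entry -2/13 ≤ 0. Minimum is 25 at row 2 (p leaves); pivot element 3/13.
After the second pivot the Z-row RHS is 360/13 − (-9/13)·25 = 45.

45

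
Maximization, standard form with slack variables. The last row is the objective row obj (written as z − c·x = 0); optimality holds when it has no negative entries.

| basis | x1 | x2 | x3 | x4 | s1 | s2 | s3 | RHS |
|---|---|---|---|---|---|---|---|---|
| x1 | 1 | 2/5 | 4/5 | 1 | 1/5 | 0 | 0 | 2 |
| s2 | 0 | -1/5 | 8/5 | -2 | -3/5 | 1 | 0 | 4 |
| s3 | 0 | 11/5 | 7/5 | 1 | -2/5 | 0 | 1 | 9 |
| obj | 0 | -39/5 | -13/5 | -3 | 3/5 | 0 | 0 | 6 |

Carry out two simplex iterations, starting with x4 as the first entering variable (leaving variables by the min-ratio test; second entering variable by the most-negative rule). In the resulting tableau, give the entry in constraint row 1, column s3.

Ratio test on column x4 — row 1: 2/1 = 2; row 2: entry -2 ≤ 0; row 3: 9/1 = 9. Minimum is 2 at row 1 (x1 leaves); pivot element 1.
Divide row 1 by 1; eliminate column x4 from the other rows.
Second iteration: most negative obj-row entry is -33/5 in column x2, so x2 enters.
Ratio test on column x2 — row 1: 2/(2/5) = 5; row 2: 8/(3/5) = 40/3; row 3: 7/(9/5) = 35/9. Minimum is 35/9 at row 3 (s3 leaves); pivot element 9/5.
Divide row 3 by 9/5; eliminate column x2 from the other rows.
After both pivots, the entry at constraint row 1, column s3 is -2/9.

-2/9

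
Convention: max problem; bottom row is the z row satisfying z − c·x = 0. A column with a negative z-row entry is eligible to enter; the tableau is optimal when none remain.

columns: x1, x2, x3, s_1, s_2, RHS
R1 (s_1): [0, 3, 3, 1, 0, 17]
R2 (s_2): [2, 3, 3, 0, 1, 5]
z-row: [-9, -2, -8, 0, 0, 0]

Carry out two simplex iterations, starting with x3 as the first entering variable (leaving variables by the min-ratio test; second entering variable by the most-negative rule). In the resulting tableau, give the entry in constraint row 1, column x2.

Ratio test on column x3 — row 1: 17/3 = 17/3; row 2: 5/3 = 5/3. Minimum is 5/3 at row 2 (s_2 leaves); pivot element 3.
Divide row 2 by 3; eliminate column x3 from the other rows.
Second iteration: most negative z-row entry is -11/3 in column x1, so x1 enters.
Ratio test on column x1 — row 1: entry -2 ≤ 0; row 2: (5/3)/(2/3) = 5/2. Minimum is 5/2 at row 2 (x3 leaves); pivot element 2/3.
Divide row 2 by 2/3; eliminate column x1 from the other rows.
After both pivots, the entry at constraint row 1, column x2 is 3.

3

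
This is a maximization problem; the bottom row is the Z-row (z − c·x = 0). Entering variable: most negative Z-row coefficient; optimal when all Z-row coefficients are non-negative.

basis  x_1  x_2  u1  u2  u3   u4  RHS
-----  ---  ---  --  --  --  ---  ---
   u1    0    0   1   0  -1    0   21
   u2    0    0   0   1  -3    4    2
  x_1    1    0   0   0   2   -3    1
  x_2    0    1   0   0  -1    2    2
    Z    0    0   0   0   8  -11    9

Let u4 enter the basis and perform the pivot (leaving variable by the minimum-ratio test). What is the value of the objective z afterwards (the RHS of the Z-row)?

29/2

Ratio test on column u4 — row 1: entry 0 ≤ 0; row 2: 2/4 = 1/2; row 3: entry -3 ≤ 0; row 4: 2/2 = 1. Minimum is 1/2 at row 2 (u2 leaves); pivot element 4.
Pivot on row 2; the Z-row RHS becomes 9 − (-11)·(1/2) = 29/2.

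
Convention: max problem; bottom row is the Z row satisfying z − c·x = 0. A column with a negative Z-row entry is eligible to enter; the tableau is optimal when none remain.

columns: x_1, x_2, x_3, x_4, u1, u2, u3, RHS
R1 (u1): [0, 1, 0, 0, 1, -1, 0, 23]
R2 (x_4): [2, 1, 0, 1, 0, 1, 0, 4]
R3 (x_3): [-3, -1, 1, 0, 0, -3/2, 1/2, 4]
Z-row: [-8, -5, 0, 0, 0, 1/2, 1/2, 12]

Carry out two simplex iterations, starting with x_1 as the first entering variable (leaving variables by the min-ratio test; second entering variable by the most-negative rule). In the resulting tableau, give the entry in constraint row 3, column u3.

1/2

Ratio test on column x_1 — row 1: entry 0 ≤ 0; row 2: 4/2 = 2; row 3: entry -3 ≤ 0. Minimum is 2 at row 2 (x_4 leaves); pivot element 2.
Divide row 2 by 2; eliminate column x_1 from the other rows.
Second iteration: most negative Z-row entry is -1 in column x_2, so x_2 enters.
Ratio test on column x_2 — row 1: 23/1 = 23; row 2: 2/(1/2) = 4; row 3: 10/(1/2) = 20. Minimum is 4 at row 2 (x_1 leaves); pivot element 1/2.
Divide row 2 by 1/2; eliminate column x_2 from the other rows.
After both pivots, the entry at constraint row 3, column u3 is 1/2.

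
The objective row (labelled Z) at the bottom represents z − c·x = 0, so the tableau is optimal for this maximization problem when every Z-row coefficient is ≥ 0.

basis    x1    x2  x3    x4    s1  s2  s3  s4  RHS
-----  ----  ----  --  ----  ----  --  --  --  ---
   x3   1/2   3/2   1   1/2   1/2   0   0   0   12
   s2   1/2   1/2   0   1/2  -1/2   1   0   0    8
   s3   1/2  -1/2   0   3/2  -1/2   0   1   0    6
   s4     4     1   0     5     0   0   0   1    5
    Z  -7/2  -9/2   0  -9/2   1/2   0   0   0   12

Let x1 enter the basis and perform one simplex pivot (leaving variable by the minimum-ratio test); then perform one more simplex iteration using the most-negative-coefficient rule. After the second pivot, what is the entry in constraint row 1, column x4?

-7

Ratio test on column x1 — row 1: 12/(1/2) = 24; row 2: 8/(1/2) = 16; row 3: 6/(1/2) = 12; row 4: 5/4 = 5/4. Minimum is 5/4 at row 4 (s4 leaves); pivot element 4.
Divide row 4 by 4; eliminate column x1 from the other rows.
Second iteration: most negative Z-row entry is -29/8 in column x2, so x2 enters.
Ratio test on column x2 — row 1: (91/8)/(11/8) = 91/11; row 2: (59/8)/(3/8) = 59/3; row 3: entry -5/8 ≤ 0; row 4: (5/4)/(1/4) = 5. Minimum is 5 at row 4 (x1 leaves); pivot element 1/4.
Divide row 4 by 1/4; eliminate column x2 from the other rows.
After both pivots, the entry at constraint row 1, column x4 is -7.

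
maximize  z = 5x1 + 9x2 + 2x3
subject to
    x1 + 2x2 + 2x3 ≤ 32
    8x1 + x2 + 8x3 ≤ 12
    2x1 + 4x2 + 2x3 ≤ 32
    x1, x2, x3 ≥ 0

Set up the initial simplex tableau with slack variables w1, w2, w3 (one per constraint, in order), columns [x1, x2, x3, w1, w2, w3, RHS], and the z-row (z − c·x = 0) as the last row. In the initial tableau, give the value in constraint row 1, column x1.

Constraint 1 has coefficient 1 on x1.

1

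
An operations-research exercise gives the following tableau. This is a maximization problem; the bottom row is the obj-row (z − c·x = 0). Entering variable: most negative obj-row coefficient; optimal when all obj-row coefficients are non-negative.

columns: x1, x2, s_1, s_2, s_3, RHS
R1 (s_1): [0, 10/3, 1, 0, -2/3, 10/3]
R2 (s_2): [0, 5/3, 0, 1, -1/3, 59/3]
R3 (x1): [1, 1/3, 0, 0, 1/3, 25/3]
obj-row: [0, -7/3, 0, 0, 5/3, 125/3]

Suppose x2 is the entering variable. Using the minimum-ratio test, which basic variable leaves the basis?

s_1

Column x2 entries and ratios — s_1: (10/3)/(10/3) = 1; s_2: (59/3)/(5/3) = 59/5; x1: (25/3)/(1/3) = 25.
Smallest ratio is 1 in the row of s_1, so s_1 leaves.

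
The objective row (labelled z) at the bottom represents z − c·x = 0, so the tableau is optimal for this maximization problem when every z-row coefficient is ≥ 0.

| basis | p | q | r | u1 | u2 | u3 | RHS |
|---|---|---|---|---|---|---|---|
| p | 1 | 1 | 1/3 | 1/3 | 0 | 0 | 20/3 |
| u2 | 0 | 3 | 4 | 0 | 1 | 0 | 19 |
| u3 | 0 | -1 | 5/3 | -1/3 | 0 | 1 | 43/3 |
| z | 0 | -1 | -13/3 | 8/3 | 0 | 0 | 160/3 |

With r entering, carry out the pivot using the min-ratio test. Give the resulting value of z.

Ratio test on column r — row 1: (20/3)/(1/3) = 20; row 2: 19/4 = 19/4; row 3: (43/3)/(5/3) = 43/5. Minimum is 19/4 at row 2 (u2 leaves); pivot element 4.
Pivot on row 2; the z-row RHS becomes 160/3 − (-13/3)·(19/4) = 887/12.

887/12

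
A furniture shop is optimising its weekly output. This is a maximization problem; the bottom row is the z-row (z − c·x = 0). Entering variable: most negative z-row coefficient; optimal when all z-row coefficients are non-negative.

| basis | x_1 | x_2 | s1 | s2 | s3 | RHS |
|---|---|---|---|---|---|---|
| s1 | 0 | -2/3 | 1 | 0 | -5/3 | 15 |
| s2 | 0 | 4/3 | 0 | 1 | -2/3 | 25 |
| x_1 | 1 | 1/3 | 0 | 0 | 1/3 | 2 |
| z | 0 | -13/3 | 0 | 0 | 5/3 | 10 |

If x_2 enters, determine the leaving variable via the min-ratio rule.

Column x_2 entries and ratios — s1: -2/3 ≤ 0, skip; s2: 25/(4/3) = 75/4; x_1: 2/(1/3) = 6.
Smallest ratio is 6 in the row of x_1, so x_1 leaves.

x_1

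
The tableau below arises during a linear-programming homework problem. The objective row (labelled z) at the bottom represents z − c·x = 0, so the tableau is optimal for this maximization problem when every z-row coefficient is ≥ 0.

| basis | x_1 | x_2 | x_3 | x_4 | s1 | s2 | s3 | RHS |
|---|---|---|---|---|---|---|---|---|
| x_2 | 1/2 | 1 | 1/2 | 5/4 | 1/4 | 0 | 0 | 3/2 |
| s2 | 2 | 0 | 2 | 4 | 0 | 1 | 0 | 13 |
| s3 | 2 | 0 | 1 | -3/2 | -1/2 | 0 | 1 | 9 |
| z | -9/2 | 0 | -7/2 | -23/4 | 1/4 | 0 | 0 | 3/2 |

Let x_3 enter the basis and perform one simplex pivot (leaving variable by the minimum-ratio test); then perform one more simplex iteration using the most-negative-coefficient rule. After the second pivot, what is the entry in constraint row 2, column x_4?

Ratio test on column x_3 — row 1: (3/2)/(1/2) = 3; row 2: 13/2 = 13/2; row 3: 9/1 = 9. Minimum is 3 at row 1 (x_2 leaves); pivot element 1/2.
Divide row 1 by 1/2; eliminate column x_3 from the other rows.
Second iteration: most negative z-row entry is -1 in column x_1, so x_1 enters.
Ratio test on column x_1 — row 1: 3/1 = 3; row 2: entry 0 ≤ 0; row 3: 6/1 = 6. Minimum is 3 at row 1 (x_3 leaves); pivot element 1.
Divide row 1 by 1; eliminate column x_1 from the other rows.
After both pivots, the entry at constraint row 2, column x_4 is -1.

-1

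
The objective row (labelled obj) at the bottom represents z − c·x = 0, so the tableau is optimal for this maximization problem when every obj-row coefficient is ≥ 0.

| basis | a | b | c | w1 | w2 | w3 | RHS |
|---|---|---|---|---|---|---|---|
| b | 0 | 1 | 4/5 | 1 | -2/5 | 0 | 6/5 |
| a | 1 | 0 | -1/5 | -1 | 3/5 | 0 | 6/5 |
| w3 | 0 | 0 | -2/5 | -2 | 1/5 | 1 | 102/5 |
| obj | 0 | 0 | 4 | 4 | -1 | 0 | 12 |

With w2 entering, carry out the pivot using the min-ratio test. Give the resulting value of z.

14

Ratio test on column w2 — row 1: entry -2/5 ≤ 0; row 2: (6/5)/(3/5) = 2; row 3: (102/5)/(1/5) = 102. Minimum is 2 at row 2 (a leaves); pivot element 3/5.
Pivot on row 2; the obj-row RHS becomes 12 − (-1)·2 = 14.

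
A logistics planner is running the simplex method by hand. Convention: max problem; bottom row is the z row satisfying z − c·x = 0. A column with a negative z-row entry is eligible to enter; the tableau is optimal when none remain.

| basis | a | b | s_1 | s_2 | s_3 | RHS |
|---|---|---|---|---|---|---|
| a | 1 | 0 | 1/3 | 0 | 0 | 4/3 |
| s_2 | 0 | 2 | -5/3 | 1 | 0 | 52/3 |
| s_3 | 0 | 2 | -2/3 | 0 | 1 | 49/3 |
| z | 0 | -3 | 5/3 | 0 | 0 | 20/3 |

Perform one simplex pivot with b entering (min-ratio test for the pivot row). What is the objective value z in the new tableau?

Ratio test on column b — row 1: entry 0 ≤ 0; row 2: (52/3)/2 = 26/3; row 3: (49/3)/2 = 49/6. Minimum is 49/6 at row 3 (s_3 leaves); pivot element 2.
Pivot on row 3; the z-row RHS becomes 20/3 − (-3)·(49/6) = 187/6.

187/6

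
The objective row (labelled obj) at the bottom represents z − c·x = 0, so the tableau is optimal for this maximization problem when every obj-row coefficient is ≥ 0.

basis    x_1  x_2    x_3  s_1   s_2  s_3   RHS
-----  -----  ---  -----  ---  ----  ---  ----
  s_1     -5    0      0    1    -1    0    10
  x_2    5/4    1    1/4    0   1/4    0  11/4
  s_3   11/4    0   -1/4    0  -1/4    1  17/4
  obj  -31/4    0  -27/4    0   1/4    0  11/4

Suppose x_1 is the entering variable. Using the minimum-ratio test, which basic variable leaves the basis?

s_3

Column x_1 entries and ratios — s_1: -5 ≤ 0, skip; x_2: (11/4)/(5/4) = 11/5; s_3: (17/4)/(11/4) = 17/11.
Smallest ratio is 17/11 in the row of s_3, so s_3 leaves.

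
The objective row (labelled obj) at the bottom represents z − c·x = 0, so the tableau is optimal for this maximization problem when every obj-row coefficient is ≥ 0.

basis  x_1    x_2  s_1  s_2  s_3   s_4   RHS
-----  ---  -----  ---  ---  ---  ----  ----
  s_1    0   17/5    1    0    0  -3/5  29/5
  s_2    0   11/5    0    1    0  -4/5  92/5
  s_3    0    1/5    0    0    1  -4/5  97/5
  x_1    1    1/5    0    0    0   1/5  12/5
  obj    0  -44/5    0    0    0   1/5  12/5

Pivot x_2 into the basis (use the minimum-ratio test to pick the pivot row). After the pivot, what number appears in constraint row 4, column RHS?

Ratio test on column x_2 — row 1: (29/5)/(17/5) = 29/17; row 2: (92/5)/(11/5) = 92/11; row 3: (97/5)/(1/5) = 97; row 4: (12/5)/(1/5) = 12. Minimum is 29/17 at row 1 (s_1 leaves); pivot element 17/5.
Divide row 1 by 17/5; eliminate column x_2 from the other rows.
Row 4 update in column RHS: 12/5 − (1/5)·(29/17) = 35/17.

35/17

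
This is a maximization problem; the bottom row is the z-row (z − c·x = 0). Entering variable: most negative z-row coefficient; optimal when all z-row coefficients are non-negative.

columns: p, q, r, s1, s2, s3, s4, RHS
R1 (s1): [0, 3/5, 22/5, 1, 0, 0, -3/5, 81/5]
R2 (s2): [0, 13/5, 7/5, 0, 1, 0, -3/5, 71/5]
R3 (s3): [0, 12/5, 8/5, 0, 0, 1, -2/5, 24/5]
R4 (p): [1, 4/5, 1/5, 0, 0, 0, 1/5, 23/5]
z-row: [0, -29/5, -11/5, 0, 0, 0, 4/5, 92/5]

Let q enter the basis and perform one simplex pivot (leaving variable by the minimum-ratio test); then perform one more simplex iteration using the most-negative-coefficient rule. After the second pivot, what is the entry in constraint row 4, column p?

3

Ratio test on column q — row 1: (81/5)/(3/5) = 27; row 2: (71/5)/(13/5) = 71/13; row 3: (24/5)/(12/5) = 2; row 4: (23/5)/(4/5) = 23/4. Minimum is 2 at row 3 (s3 leaves); pivot element 12/5.
Divide row 3 by 12/5; eliminate column q from the other rows.
Second iteration: most negative z-row entry is -1/6 in column s4, so s4 enters.
Ratio test on column s4 — row 1: entry -1/2 ≤ 0; row 2: entry -1/6 ≤ 0; row 3: entry -1/6 ≤ 0; row 4: 3/(1/3) = 9. Minimum is 9 at row 4 (p leaves); pivot element 1/3.
Divide row 4 by 1/3; eliminate column s4 from the other rows.
After both pivots, the entry at constraint row 4, column p is 3.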